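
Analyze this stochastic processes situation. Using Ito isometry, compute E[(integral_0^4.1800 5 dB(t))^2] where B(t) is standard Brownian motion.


By Ito isometry: E[(int f dB)^2] = int f^2 dt
= 5^2 * 4.1800
= 25 * 4.1800 = 104.5000

104.5000


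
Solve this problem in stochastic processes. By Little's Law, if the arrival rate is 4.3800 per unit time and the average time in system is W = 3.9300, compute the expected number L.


Little's Law: L = lambda * W
= 4.3800 * 3.9300
= 17.2134

17.2134


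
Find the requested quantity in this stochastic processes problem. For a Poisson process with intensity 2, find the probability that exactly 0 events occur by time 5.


P(N(t)=k) = (lambda*t)^k * exp(-lambda*t) / k!
lambda*t = 10
= 10^0 * exp(-10) / 0!
= 1 * 4.5400e-05 / 1
= 4.5400e-05

4.5400e-05


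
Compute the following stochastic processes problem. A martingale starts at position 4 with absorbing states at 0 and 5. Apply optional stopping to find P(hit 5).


By optional stopping theorem: E(M at tau) = M(0) = 4
P(hit 5)*5 + P(hit 0)*0 = 4
P(hit 5) = (4 - 0)/(5 - 0) = 4/5 = 0.8000

0.8000


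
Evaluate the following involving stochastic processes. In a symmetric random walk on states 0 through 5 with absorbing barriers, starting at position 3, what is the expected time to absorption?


For symmetric RW on 0,...,N with absorbing barriers, E(i) = i*(N-i)
E(3) = 3 * 2 = 6

6


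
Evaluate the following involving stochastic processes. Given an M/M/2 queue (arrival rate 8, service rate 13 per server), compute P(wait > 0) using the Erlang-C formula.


a = lambda/mu = 0.6154
rho = a/c = 0.3077
Erlang-C formula applied:
C(c,a) = 0.1448

0.1448


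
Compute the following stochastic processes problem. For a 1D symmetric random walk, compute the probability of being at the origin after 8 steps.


P(S(8) = 0) = C(8,4) / 4^4
= 70 / 256
= 0.2734

0.2734


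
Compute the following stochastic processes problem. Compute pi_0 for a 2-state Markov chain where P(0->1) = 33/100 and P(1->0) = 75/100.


Stationary distribution: pi_0 = p10/(p01+p10), pi_1 = p01/(p01+p10)
p01 = 0.3300, p10 = 0.7500
pi_0 = 0.6944

0.6944


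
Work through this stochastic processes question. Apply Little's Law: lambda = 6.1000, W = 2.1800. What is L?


Little's Law: L = lambda * W
= 6.1000 * 2.1800
= 13.2980

13.2980


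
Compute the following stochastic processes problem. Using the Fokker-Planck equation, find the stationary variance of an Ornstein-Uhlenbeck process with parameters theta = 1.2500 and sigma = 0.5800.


Stationary variance = sigma^2 / (2*theta)
= 0.5800^2 / (2*1.2500)
= 0.3364 / 2.5000
= 0.1346

0.1346


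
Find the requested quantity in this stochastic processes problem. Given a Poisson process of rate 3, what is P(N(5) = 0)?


P(N(t)=k) = (lambda*t)^k * exp(-lambda*t) / k!
lambda*t = 15
= 15^0 * exp(-15) / 0!
= 1 * 3.0590e-07 / 1
= 3.0590e-07

3.0590e-07


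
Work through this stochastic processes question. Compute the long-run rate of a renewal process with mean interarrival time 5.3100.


Long-run renewal rate = 1/E(X)
= 1/5.3100
= 0.1883

0.1883


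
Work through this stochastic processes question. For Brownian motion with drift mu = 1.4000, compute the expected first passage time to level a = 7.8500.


Expected first passage time = a/mu
= 7.8500/1.4000
= 5.6071

5.6071


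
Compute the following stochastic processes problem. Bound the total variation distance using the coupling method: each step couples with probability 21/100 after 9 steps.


TV distance bound <= (1-delta)^n
= (1 - 0.2100)^9
= 0.7900^9
= 0.1199

0.1199


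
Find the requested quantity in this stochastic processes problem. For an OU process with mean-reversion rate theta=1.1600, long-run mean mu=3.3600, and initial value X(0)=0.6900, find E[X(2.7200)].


E[X(t)] = mu + (X(0) - mu)*exp(-theta*t)
= 3.3600 + (0.6900 - 3.3600)*exp(-1.1600*2.7200)
= 3.3600 + -2.6700 * 0.0426
= 3.2462

3.2462


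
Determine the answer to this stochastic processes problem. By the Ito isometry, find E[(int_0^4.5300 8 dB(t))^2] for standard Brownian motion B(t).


By Ito isometry: E[(int f dB)^2] = int f^2 dt
= 8^2 * 4.5300
= 64 * 4.5300 = 289.9200

289.9200


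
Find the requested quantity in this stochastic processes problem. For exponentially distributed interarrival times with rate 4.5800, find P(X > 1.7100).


P(X > t) = exp(-lambda * t)
= exp(-4.5800 * 1.7100)
= exp(-7.8318) = 3.9691e-04

3.9691e-04


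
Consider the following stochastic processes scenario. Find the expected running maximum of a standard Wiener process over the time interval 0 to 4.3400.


E(max B(s)) = sqrt(2t/pi)
= sqrt(2*4.3400/pi)
= sqrt(2.7629)
= 1.6622

1.6622


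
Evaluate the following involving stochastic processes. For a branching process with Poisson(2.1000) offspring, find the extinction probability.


Since mu = 2.1000 > 1, extinction prob q < 1.
Solve s = exp(mu*(s-1)) iteratively.
q = 0.1779

0.1779


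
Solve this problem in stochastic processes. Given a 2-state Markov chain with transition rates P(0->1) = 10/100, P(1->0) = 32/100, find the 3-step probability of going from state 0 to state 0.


Computing P^3 by matrix multiplication.
P = [[0.9000, 0.1000], [0.3200, 0.6800]]
After raising P to the power 3:
P^3(0,0) = 0.8084

0.8084


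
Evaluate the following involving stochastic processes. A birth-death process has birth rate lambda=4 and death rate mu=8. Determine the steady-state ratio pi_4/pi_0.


For birth-death process, pi_n/pi_0 = (lambda/mu)^n
= (4/8)^4
= 0.0625

0.0625


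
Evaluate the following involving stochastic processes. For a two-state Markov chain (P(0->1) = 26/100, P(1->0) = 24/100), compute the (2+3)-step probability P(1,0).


P^5 = P^2 * P^3
Computing via matrix multiplication of the transition matrix.
Entry (1,0) of P^5 = 0.4650

0.4650


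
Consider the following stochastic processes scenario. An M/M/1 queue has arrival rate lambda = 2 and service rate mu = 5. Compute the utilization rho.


rho = lambda/mu
= 2/5
= 0.4000

0.4000


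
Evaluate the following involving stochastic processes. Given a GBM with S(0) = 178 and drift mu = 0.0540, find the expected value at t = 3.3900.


E[S(t)] = S(0) * exp(mu * t)
= 178 * exp(0.0540 * 3.3900)
= 178 * 1.2009
= 213.7578

213.7578


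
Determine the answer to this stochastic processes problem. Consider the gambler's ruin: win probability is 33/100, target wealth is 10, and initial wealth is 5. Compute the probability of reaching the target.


Gambler's ruin formula:
r = q/p = 0.6700/0.3300 = 2.0303
P(win) = (1 - r^i)/(1 - r^N)
= (1 - 2.0303^5)/(1 - 2.0303^10)
= 0.0282

0.0282


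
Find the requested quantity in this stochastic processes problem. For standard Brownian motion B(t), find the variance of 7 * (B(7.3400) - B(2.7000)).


Var(alpha*(B(t)-B(s))) = alpha^2 * (t-s)
= 7^2 * (7.3400 - 2.7000)
= 49 * 4.6400
= 227.3600

227.3600


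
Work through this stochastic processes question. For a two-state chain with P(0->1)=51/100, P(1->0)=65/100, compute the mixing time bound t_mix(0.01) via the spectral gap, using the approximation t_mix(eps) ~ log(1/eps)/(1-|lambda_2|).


lambda_2 = |1 - p01 - p10| = |1 - 0.5100 - 0.6500| = 0.1600
t_mix ~ log(1/eps)/(1 - |lambda_2|)
= log(100)/(1 - 0.1600) = 4.6052/0.8400
= 5.4823

5.4823


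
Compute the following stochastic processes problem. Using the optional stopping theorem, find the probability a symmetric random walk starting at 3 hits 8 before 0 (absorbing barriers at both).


By optional stopping theorem: E(M at tau) = M(0) = 3
P(hit 8)*8 + P(hit 0)*0 = 3
P(hit 8) = (3 - 0)/(8 - 0) = 3/8 = 0.3750

0.3750


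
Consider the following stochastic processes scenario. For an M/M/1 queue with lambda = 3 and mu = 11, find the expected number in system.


rho = 3/11 = 0.2727
L = rho/(1-rho)
= 0.2727/0.7273
= 0.3750

0.3750


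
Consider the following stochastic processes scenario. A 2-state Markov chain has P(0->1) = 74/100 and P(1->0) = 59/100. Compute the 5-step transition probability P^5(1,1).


Computing P^5 by matrix multiplication.
P = [[0.2600, 0.7400], [0.5900, 0.4100]]
After raising P to the power 5:
P^5(1,1) = 0.5547

0.5547


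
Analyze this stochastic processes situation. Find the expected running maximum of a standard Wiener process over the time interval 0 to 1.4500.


E(max B(s)) = sqrt(2t/pi)
= sqrt(2*1.4500/pi)
= sqrt(0.9231)
= 0.9608

0.9608


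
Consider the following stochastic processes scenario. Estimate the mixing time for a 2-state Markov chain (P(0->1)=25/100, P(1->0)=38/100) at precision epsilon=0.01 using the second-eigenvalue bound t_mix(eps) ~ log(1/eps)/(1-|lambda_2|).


lambda_2 = |1 - p01 - p10| = |1 - 0.2500 - 0.3800| = 0.3700
t_mix ~ log(1/eps)/(1 - |lambda_2|)
= log(100)/(1 - 0.3700) = 4.6052/0.6300
= 7.3098

7.3098


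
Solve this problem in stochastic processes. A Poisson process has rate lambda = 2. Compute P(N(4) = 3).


P(N(t)=k) = (lambda*t)^k * exp(-lambda*t) / k!
lambda*t = 8
= 8^3 * exp(-8) / 3!
= 512 * 3.3546e-04 / 6
= 0.0286

0.0286


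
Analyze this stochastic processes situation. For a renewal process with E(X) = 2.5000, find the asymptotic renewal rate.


Long-run renewal rate = 1/E(X)
= 1/2.5000
= 0.4000

0.4000


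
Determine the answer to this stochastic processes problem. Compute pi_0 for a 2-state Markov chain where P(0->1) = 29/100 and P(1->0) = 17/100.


Stationary distribution: pi_0 = p10/(p01+p10), pi_1 = p01/(p01+p10)
p01 = 0.2900, p10 = 0.1700
pi_0 = 0.3696

0.3696


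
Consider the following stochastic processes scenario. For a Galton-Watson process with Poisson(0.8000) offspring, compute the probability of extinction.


Since mu = 0.8000 <= 1, extinction probability = 1.

1.0000


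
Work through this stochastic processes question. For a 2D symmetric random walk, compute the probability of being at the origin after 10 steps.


P = C(10,5)^2 / 4^10
= 252^2 / 1048576
= 63504 / 1048576
= 0.0606

0.0606


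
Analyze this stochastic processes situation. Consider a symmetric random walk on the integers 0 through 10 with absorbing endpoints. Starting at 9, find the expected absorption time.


For symmetric RW on 0,...,N with absorbing barriers, E(i) = i*(N-i)
E(9) = 9 * 1 = 9

9


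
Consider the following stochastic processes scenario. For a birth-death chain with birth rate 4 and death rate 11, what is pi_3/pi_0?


For birth-death process, pi_n/pi_0 = (lambda/mu)^n
= (4/11)^3
= 0.0481

0.0481


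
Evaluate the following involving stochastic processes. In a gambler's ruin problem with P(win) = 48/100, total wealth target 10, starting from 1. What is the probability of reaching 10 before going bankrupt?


Gambler's ruin formula:
r = q/p = 0.5200/0.4800 = 1.0833
P(win) = (1 - r^i)/(1 - r^N)
= (1 - 1.0833^1)/(1 - 1.0833^10)
= 0.0679

0.0679


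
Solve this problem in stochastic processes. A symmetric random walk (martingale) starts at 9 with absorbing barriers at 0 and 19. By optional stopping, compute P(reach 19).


By optional stopping theorem: E(M at tau) = M(0) = 9
P(hit 19)*19 + P(hit 0)*0 = 9
P(hit 19) = (9 - 0)/(19 - 0) = 9/19 = 0.4737

0.4737


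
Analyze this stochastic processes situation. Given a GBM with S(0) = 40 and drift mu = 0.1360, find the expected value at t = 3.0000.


E[S(t)] = S(0) * exp(mu * t)
= 40 * exp(0.1360 * 3.0000)
= 40 * 1.5038
= 60.1523

60.1523


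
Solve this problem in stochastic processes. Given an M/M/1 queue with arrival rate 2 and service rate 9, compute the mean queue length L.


rho = 2/9 = 0.2222
L = rho/(1-rho)
= 0.2222/0.7778
= 0.2857

0.2857


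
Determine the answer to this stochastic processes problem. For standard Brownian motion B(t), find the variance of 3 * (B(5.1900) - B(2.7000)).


Var(alpha*(B(t)-B(s))) = alpha^2 * (t-s)
= 3^2 * (5.1900 - 2.7000)
= 9 * 2.4900
= 22.4100

22.4100


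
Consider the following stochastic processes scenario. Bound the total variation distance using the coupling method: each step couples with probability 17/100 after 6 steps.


TV distance bound <= (1-delta)^n
= (1 - 0.1700)^6
= 0.8300^6
= 0.3269

0.3269


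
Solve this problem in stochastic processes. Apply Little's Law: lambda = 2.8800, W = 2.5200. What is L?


Little's Law: L = lambda * W
= 2.8800 * 2.5200
= 7.2576

7.2576


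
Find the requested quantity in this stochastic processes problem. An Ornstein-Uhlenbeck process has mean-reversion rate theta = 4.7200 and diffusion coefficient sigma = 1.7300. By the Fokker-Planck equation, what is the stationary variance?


Stationary variance = sigma^2 / (2*theta)
= 1.7300^2 / (2*4.7200)
= 2.9929 / 9.4400
= 0.3170

0.3170


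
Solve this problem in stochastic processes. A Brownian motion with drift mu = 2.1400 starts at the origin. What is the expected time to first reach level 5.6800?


Expected first passage time = a/mu
= 5.6800/2.1400
= 2.6542

2.6542


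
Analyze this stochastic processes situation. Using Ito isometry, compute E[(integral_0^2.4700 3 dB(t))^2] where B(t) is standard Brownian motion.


By Ito isometry: E[(int f dB)^2] = int f^2 dt
= 3^2 * 2.4700
= 9 * 2.4700 = 22.2300

22.2300


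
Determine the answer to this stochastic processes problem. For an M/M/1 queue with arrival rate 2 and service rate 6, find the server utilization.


rho = lambda/mu
= 2/6
= 0.3333

0.3333


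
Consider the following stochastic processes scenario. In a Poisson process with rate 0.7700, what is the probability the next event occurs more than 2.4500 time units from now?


P(X > t) = exp(-lambda * t)
= exp(-0.7700 * 2.4500)
= exp(-1.8865) = 0.1516

0.1516


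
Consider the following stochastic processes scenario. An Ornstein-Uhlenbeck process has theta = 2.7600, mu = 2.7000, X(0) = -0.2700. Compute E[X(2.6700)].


E[X(t)] = mu + (X(0) - mu)*exp(-theta*t)
= 2.7000 + (-0.2700 - 2.7000)*exp(-2.7600*2.6700)
= 2.7000 + -2.9700 * 6.3037e-04
= 2.6981

2.6981


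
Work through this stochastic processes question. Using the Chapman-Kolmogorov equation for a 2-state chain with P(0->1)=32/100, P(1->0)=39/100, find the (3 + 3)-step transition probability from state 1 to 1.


P^6 = P^3 * P^3
Computing via matrix multiplication of the transition matrix.
Entry (1,1) of P^6 = 0.4510

0.4510


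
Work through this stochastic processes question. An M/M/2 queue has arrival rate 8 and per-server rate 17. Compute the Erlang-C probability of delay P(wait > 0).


a = lambda/mu = 0.4706
rho = a/c = 0.2353
Erlang-C formula applied:
C(c,a) = 0.0896

0.0896


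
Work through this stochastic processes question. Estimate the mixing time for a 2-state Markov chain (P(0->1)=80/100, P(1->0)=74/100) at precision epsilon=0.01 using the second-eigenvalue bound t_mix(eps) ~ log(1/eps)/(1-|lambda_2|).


lambda_2 = |1 - p01 - p10| = |1 - 0.8000 - 0.7400| = 0.5400
t_mix ~ log(1/eps)/(1 - |lambda_2|)
= log(100)/(1 - 0.5400) = 4.6052/0.4600
= 10.0112

10.0112


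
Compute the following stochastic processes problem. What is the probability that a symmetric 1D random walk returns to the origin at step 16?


P(S(16) = 0) = C(16,8) / 4^8
= 12870 / 65536
= 0.1964

0.1964


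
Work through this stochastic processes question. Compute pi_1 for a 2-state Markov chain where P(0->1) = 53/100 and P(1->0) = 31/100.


Stationary distribution: pi_0 = p10/(p01+p10), pi_1 = p01/(p01+p10)
p01 = 0.5300, p10 = 0.3100
pi_1 = 0.6310

0.6310


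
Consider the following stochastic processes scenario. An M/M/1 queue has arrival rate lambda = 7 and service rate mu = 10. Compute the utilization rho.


rho = lambda/mu
= 7/10
= 0.7000

0.7000


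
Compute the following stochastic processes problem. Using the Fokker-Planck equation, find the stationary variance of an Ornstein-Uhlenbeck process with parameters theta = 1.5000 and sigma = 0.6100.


Stationary variance = sigma^2 / (2*theta)
= 0.6100^2 / (2*1.5000)
= 0.3721 / 3.0000
= 0.1240

0.1240


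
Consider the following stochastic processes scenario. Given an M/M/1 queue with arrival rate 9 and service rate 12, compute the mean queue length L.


rho = 9/12 = 0.7500
L = rho/(1-rho)
= 0.7500/0.2500
= 3.0000

3.0000


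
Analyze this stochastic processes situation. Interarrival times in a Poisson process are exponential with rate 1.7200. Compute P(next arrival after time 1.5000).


P(X > t) = exp(-lambda * t)
= exp(-1.7200 * 1.5000)
= exp(-2.5800) = 0.0758

0.0758


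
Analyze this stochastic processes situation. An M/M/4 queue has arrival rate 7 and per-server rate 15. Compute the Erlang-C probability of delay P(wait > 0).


a = lambda/mu = 0.4667
rho = a/c = 0.1167
Erlang-C formula applied:
C(c,a) = 0.0014

0.0014


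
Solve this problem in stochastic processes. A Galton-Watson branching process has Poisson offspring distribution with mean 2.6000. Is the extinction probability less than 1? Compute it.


Since mu = 2.6000 > 1, extinction prob q < 1.
Solve s = exp(mu*(s-1)) iteratively.
q = 0.0951

0.0951


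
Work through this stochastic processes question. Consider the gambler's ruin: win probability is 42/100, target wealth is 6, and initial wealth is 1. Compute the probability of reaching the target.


Gambler's ruin formula:
r = q/p = 0.5800/0.4200 = 1.3810
P(win) = (1 - r^i)/(1 - r^N)
= (1 - 1.3810^1)/(1 - 1.3810^6)
= 0.0642

0.0642


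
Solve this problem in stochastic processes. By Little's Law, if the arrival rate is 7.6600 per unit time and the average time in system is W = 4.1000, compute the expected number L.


Little's Law: L = lambda * W
= 7.6600 * 4.1000
= 31.4060

31.4060


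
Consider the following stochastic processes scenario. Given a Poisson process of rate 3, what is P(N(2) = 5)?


P(N(t)=k) = (lambda*t)^k * exp(-lambda*t) / k!
lambda*t = 6
= 6^5 * exp(-6) / 5!
= 7776 * 0.0025 / 120
= 0.1606

0.1606


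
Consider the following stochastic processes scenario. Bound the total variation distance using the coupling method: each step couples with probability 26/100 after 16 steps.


TV distance bound <= (1-delta)^n
= (1 - 0.2600)^16
= 0.7400^16
= 0.0081

0.0081


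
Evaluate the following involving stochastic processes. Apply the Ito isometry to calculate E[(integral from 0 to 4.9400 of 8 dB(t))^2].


By Ito isometry: E[(int f dB)^2] = int f^2 dt
= 8^2 * 4.9400
= 64 * 4.9400 = 316.1600

316.1600


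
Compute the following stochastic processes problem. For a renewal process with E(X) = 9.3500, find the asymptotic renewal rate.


Long-run renewal rate = 1/E(X)
= 1/9.3500
= 0.1070

0.1070


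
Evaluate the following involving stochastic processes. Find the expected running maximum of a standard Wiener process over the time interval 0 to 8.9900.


E(max B(s)) = sqrt(2t/pi)
= sqrt(2*8.9900/pi)
= sqrt(5.7232)
= 2.3923

2.3923


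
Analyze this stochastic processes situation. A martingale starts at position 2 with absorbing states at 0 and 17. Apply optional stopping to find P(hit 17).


By optional stopping theorem: E(M at tau) = M(0) = 2
P(hit 17)*17 + P(hit 0)*0 = 2
P(hit 17) = (2 - 0)/(17 - 0) = 2/17 = 0.1176

0.1176


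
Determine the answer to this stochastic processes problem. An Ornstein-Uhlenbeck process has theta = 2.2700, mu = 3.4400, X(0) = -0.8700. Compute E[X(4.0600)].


E[X(t)] = mu + (X(0) - mu)*exp(-theta*t)
= 3.4400 + (-0.8700 - 3.4400)*exp(-2.2700*4.0600)
= 3.4400 + -4.3100 * 9.9416e-05
= 3.4396

3.4396


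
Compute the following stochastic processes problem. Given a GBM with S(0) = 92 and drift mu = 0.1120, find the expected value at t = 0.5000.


E[S(t)] = S(0) * exp(mu * t)
= 92 * exp(0.1120 * 0.5000)
= 92 * 1.0576
= 97.2990

97.2990


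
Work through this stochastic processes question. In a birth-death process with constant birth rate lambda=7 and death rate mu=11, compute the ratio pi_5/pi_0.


For birth-death process, pi_n/pi_0 = (lambda/mu)^n
= (7/11)^5
= 0.1044

0.1044


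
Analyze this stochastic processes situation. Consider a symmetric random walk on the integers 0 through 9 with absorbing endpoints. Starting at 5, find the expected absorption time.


For symmetric RW on 0,...,N with absorbing barriers, E(i) = i*(N-i)
E(5) = 5 * 4 = 20

20


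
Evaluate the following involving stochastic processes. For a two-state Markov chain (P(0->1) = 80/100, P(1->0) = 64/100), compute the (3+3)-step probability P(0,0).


P^6 = P^3 * P^3
Computing via matrix multiplication of the transition matrix.
Entry (0,0) of P^6 = 0.4485

0.4485


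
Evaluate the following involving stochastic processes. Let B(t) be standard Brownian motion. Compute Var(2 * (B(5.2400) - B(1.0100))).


Var(alpha*(B(t)-B(s))) = alpha^2 * (t-s)
= 2^2 * (5.2400 - 1.0100)
= 4 * 4.2300
= 16.9200

16.9200


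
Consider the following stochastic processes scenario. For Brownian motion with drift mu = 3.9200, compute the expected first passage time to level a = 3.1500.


Expected first passage time = a/mu
= 3.1500/3.9200
= 0.8036

0.8036


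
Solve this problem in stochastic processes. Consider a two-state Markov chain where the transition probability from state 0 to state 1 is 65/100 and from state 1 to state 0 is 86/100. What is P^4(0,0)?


Computing P^4 by matrix multiplication.
P = [[0.3500, 0.6500], [0.8600, 0.1400]]
After raising P to the power 4:
P^4(0,0) = 0.5987

0.5987


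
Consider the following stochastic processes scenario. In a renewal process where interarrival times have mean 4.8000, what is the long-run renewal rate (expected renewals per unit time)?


Long-run renewal rate = 1/E(X)
= 1/4.8000
= 0.2083

0.2083


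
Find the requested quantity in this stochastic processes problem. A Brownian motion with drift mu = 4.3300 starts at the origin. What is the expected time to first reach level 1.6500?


Expected first passage time = a/mu
= 1.6500/4.3300
= 0.3811

0.3811


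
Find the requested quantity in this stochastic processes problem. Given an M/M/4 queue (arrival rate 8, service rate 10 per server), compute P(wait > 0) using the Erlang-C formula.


a = lambda/mu = 0.8000
rho = a/c = 0.2000
Erlang-C formula applied:
C(c,a) = 0.0096

0.0096


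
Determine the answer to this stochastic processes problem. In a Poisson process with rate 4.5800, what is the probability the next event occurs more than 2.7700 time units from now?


P(X > t) = exp(-lambda * t)
= exp(-4.5800 * 2.7700)
= exp(-12.6866) = 3.0923e-06

3.0923e-06


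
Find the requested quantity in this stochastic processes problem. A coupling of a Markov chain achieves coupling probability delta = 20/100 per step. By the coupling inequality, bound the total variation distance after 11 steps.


TV distance bound <= (1-delta)^n
= (1 - 0.2000)^11
= 0.8000^11
= 0.0859

0.0859


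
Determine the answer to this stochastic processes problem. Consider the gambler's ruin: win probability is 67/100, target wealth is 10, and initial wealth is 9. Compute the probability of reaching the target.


Gambler's ruin formula:
r = q/p = 0.3300/0.6700 = 0.4925
P(win) = (1 - r^i)/(1 - r^N)
= (1 - 0.4925^9)/(1 - 0.4925^10)
= 0.9991

0.9991


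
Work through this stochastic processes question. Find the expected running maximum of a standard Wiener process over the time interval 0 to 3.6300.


E(max B(s)) = sqrt(2t/pi)
= sqrt(2*3.6300/pi)
= sqrt(2.3109)
= 1.5202

1.5202


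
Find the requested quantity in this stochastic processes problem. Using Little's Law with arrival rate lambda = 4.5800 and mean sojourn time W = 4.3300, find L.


Little's Law: L = lambda * W
= 4.5800 * 4.3300
= 19.8314

19.8314


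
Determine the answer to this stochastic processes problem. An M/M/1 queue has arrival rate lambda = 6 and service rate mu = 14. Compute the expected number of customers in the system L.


rho = 6/14 = 0.4286
L = rho/(1-rho)
= 0.4286/0.5714
= 0.7500

0.7500


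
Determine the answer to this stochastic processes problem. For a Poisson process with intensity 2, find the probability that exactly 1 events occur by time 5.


P(N(t)=k) = (lambda*t)^k * exp(-lambda*t) / k!
lambda*t = 10
= 10^1 * exp(-10) / 1!
= 10 * 4.5400e-05 / 1
= 4.5400e-04

4.5400e-04


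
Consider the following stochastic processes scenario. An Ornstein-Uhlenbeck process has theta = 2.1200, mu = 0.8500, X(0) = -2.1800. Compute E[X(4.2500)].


E[X(t)] = mu + (X(0) - mu)*exp(-theta*t)
= 0.8500 + (-2.1800 - 0.8500)*exp(-2.1200*4.2500)
= 0.8500 + -3.0300 * 1.2218e-04
= 0.8496

0.8496


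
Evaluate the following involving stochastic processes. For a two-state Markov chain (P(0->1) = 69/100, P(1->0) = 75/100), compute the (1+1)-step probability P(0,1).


P^2 = P^1 * P^1
Computing via matrix multiplication of the transition matrix.
Entry (0,1) of P^2 = 0.3864

0.3864


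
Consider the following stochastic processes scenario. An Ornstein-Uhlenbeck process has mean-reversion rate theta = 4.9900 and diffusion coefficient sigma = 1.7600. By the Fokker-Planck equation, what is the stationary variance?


Stationary variance = sigma^2 / (2*theta)
= 1.7600^2 / (2*4.9900)
= 3.0976 / 9.9800
= 0.3104

0.3104


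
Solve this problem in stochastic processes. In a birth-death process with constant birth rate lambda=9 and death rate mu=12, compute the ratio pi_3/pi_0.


For birth-death process, pi_n/pi_0 = (lambda/mu)^n
= (9/12)^3
= 0.4219

0.4219


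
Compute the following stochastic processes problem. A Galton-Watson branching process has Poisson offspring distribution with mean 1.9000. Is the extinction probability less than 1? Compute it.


Since mu = 1.9000 > 1, extinction prob q < 1.
Solve s = exp(mu*(s-1)) iteratively.
q = 0.2328

0.2328


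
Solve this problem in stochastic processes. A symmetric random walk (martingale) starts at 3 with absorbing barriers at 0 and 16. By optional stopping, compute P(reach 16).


By optional stopping theorem: E(M at tau) = M(0) = 3
P(hit 16)*16 + P(hit 0)*0 = 3
P(hit 16) = (3 - 0)/(16 - 0) = 3/16 = 0.1875

0.1875


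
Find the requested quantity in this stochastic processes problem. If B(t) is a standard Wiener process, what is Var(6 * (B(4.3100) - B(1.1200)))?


Var(alpha*(B(t)-B(s))) = alpha^2 * (t-s)
= 6^2 * (4.3100 - 1.1200)
= 36 * 3.1900
= 114.8400

114.8400


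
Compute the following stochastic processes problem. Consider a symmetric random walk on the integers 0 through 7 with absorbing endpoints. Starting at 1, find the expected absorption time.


For symmetric RW on 0,...,N with absorbing barriers, E(i) = i*(N-i)
E(1) = 1 * 6 = 6

6


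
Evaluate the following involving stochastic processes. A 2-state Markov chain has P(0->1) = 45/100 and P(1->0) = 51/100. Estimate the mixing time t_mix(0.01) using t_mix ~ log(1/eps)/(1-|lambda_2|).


lambda_2 = |1 - p01 - p10| = |1 - 0.4500 - 0.5100| = 0.0400
t_mix ~ log(1/eps)/(1 - |lambda_2|)
= log(100)/(1 - 0.0400) = 4.6052/0.9600
= 4.7971

4.7971


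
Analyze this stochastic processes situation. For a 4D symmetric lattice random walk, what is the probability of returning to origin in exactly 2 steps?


P(return in 2 steps) = P(reverse first step) = 1/(2d)
= 1/8
= 0.1250

0.1250


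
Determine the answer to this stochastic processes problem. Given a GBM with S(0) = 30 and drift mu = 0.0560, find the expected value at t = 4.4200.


E[S(t)] = S(0) * exp(mu * t)
= 30 * exp(0.0560 * 4.4200)
= 30 * 1.2808
= 38.4253

38.4253


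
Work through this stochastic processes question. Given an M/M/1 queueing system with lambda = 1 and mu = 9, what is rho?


rho = lambda/mu
= 1/9
= 0.1111

0.1111


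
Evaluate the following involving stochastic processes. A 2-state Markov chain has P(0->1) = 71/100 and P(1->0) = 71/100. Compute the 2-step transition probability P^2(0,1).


Computing P^2 by matrix multiplication.
P = [[0.2900, 0.7100], [0.7100, 0.2900]]
After raising P to the power 2:
P^2(0,1) = 0.4118

0.4118


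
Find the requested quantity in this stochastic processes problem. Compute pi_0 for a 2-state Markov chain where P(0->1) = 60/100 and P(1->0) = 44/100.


Stationary distribution: pi_0 = p10/(p01+p10), pi_1 = p01/(p01+p10)
p01 = 0.6000, p10 = 0.4400
pi_0 = 0.4231

0.4231


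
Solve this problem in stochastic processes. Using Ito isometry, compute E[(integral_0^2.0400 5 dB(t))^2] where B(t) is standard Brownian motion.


By Ito isometry: E[(int f dB)^2] = int f^2 dt
= 5^2 * 2.0400
= 25 * 2.0400 = 51.0000

51.0000


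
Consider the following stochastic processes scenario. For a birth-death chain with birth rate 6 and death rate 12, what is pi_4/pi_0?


For birth-death process, pi_n/pi_0 = (lambda/mu)^n
= (6/12)^4
= 0.0625

0.0625


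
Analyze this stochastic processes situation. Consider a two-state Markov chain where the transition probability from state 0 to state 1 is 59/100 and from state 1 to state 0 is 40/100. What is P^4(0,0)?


Computing P^4 by matrix multiplication.
P = [[0.4100, 0.5900], [0.4000, 0.6000]]
After raising P to the power 4:
P^4(0,0) = 0.4040

0.4040


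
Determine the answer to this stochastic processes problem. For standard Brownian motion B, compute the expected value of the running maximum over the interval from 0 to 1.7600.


E(max B(s)) = sqrt(2t/pi)
= sqrt(2*1.7600/pi)
= sqrt(1.1205)
= 1.0585

1.0585


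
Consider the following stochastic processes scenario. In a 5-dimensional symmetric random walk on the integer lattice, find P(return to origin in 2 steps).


P(return in 2 steps) = P(reverse first step) = 1/(2d)
= 1/10
= 0.1000

0.1000


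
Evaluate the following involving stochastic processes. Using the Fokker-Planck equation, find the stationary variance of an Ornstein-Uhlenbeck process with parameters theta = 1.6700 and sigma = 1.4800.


Stationary variance = sigma^2 / (2*theta)
= 1.4800^2 / (2*1.6700)
= 2.1904 / 3.3400
= 0.6558

0.6558


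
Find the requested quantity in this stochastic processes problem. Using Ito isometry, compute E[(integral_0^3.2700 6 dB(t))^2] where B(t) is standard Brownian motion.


By Ito isometry: E[(int f dB)^2] = int f^2 dt
= 6^2 * 3.2700
= 36 * 3.2700 = 117.7200

117.7200


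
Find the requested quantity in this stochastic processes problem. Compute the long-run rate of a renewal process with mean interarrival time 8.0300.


Long-run renewal rate = 1/E(X)
= 1/8.0300
= 0.1245

0.1245


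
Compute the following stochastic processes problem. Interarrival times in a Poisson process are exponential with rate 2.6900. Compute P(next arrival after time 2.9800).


P(X > t) = exp(-lambda * t)
= exp(-2.6900 * 2.9800)
= exp(-8.0162) = 3.3007e-04

3.3007e-04


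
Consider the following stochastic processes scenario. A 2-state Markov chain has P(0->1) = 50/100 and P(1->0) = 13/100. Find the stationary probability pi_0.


Stationary distribution: pi_0 = p10/(p01+p10), pi_1 = p01/(p01+p10)
p01 = 0.5000, p10 = 0.1300
pi_0 = 0.2063

0.2063


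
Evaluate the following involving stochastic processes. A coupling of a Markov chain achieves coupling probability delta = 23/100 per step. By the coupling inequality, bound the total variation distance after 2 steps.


TV distance bound <= (1-delta)^n
= (1 - 0.2300)^2
= 0.7700^2
= 0.5929

0.5929


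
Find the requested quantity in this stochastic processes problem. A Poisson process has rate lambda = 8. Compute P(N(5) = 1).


P(N(t)=k) = (lambda*t)^k * exp(-lambda*t) / k!
lambda*t = 40
= 40^1 * exp(-40) / 1!
= 40 * 4.2484e-18 / 1
= 1.6993e-16

1.6993e-16


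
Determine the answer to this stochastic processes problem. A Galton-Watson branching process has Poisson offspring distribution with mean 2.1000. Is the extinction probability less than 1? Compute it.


Since mu = 2.1000 > 1, extinction prob q < 1.
Solve s = exp(mu*(s-1)) iteratively.
q = 0.1779

0.1779


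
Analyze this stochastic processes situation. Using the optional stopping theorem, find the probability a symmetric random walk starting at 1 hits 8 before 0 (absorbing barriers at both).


By optional stopping theorem: E(M at tau) = M(0) = 1
P(hit 8)*8 + P(hit 0)*0 = 1
P(hit 8) = (1 - 0)/(8 - 0) = 1/8 = 0.1250

0.1250


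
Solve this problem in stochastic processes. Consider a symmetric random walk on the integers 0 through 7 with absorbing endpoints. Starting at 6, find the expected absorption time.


For symmetric RW on 0,...,N with absorbing barriers, E(i) = i*(N-i)
E(6) = 6 * 1 = 6

6


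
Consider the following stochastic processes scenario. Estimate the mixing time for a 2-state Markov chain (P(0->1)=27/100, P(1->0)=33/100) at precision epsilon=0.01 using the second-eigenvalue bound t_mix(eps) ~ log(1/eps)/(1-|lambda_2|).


lambda_2 = |1 - p01 - p10| = |1 - 0.2700 - 0.3300| = 0.4000
t_mix ~ log(1/eps)/(1 - |lambda_2|)
= log(100)/(1 - 0.4000) = 4.6052/0.6000
= 7.6753

7.6753


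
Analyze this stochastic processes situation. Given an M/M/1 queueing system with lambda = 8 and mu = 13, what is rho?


rho = lambda/mu
= 8/13
= 0.6154

0.6154


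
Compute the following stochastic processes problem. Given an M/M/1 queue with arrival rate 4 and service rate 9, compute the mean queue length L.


rho = 4/9 = 0.4444
L = rho/(1-rho)
= 0.4444/0.5556
= 0.8000

0.8000


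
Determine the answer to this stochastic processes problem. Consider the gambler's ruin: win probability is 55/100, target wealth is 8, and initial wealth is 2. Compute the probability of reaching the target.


Gambler's ruin formula:
r = q/p = 0.4500/0.5500 = 0.8182
P(win) = (1 - r^i)/(1 - r^N)
= (1 - 0.8182^2)/(1 - 0.8182^8)
= 0.4136

0.4136


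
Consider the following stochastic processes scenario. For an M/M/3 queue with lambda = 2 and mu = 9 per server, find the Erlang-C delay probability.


a = lambda/mu = 0.2222
rho = a/c = 0.0741
Erlang-C formula applied:
C(c,a) = 0.0016

0.0016


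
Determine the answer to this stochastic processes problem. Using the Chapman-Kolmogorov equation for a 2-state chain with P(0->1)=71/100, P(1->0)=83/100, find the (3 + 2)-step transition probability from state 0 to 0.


P^5 = P^3 * P^2
Computing via matrix multiplication of the transition matrix.
Entry (0,0) of P^5 = 0.5178

0.5178


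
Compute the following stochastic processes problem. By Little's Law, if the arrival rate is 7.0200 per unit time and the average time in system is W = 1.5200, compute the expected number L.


Little's Law: L = lambda * W
= 7.0200 * 1.5200
= 10.6704

10.6704


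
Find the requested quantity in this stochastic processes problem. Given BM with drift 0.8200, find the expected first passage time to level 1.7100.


Expected first passage time = a/mu
= 1.7100/0.8200
= 2.0854

2.0854


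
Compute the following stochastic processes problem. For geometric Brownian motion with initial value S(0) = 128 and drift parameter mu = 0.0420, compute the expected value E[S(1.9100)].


E[S(t)] = S(0) * exp(mu * t)
= 128 * exp(0.0420 * 1.9100)
= 128 * 1.0835
= 138.6913

138.6913


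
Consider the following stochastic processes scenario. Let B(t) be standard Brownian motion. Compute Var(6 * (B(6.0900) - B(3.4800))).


Var(alpha*(B(t)-B(s))) = alpha^2 * (t-s)
= 6^2 * (6.0900 - 3.4800)
= 36 * 2.6100
= 93.9600

93.9600


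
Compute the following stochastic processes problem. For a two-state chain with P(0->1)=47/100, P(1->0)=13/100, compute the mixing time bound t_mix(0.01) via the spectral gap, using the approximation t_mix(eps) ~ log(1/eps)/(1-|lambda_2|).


lambda_2 = |1 - p01 - p10| = |1 - 0.4700 - 0.1300| = 0.4000
t_mix ~ log(1/eps)/(1 - |lambda_2|)
= log(100)/(1 - 0.4000) = 4.6052/0.6000
= 7.6753

7.6753


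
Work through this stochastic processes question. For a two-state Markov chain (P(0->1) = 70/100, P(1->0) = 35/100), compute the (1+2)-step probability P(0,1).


P^3 = P^1 * P^2
Computing via matrix multiplication of the transition matrix.
Entry (0,1) of P^3 = 0.6667

0.6667


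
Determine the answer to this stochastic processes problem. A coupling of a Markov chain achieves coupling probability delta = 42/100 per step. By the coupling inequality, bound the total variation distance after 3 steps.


TV distance bound <= (1-delta)^n
= (1 - 0.4200)^3
= 0.5800^3
= 0.1951

0.1951


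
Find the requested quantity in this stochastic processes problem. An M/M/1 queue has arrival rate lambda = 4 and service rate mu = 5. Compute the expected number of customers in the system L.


rho = 4/5 = 0.8000
L = rho/(1-rho)
= 0.8000/0.2000
= 4.0000

4.0000


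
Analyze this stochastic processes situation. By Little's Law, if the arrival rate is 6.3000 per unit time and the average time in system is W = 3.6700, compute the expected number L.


Little's Law: L = lambda * W
= 6.3000 * 3.6700
= 23.1210

23.1210


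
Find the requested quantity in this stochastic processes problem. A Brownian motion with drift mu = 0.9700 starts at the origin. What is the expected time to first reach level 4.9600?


Expected first passage time = a/mu
= 4.9600/0.9700
= 5.1134

5.1134


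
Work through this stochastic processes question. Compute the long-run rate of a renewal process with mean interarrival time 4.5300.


Long-run renewal rate = 1/E(X)
= 1/4.5300
= 0.2208

0.2208


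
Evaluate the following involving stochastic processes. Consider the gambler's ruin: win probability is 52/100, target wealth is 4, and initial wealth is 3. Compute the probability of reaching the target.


Gambler's ruin formula:
r = q/p = 0.4800/0.5200 = 0.9231
P(win) = (1 - r^i)/(1 - r^N)
= (1 - 0.9231^3)/(1 - 0.9231^4)
= 0.7792

0.7792


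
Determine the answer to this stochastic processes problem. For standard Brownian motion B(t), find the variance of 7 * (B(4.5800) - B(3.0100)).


Var(alpha*(B(t)-B(s))) = alpha^2 * (t-s)
= 7^2 * (4.5800 - 3.0100)
= 49 * 1.5700
= 76.9300

76.9300


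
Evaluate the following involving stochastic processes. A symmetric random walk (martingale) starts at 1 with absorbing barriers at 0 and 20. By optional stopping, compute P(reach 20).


By optional stopping theorem: E(M at tau) = M(0) = 1
P(hit 20)*20 + P(hit 0)*0 = 1
P(hit 20) = (1 - 0)/(20 - 0) = 1/20 = 0.0500

0.0500


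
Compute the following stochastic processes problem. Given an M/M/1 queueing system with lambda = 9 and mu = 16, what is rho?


rho = lambda/mu
= 9/16
= 0.5625

0.5625


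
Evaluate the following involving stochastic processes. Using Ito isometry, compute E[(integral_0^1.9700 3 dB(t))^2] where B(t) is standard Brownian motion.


By Ito isometry: E[(int f dB)^2] = int f^2 dt
= 3^2 * 1.9700
= 9 * 1.9700 = 17.7300

17.7300


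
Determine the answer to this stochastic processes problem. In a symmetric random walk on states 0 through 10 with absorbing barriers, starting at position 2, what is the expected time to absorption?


For symmetric RW on 0,...,N with absorbing barriers, E(i) = i*(N-i)
E(2) = 2 * 8 = 16

16


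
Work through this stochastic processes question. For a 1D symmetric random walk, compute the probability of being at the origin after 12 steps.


P(S(12) = 0) = C(12,6) / 4^6
= 924 / 4096
= 0.2256

0.2256


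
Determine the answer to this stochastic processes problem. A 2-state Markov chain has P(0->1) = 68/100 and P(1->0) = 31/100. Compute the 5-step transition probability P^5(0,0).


Computing P^5 by matrix multiplication.
P = [[0.3200, 0.6800], [0.3100, 0.6900]]
After raising P to the power 5:
P^5(0,0) = 0.3131

0.3131


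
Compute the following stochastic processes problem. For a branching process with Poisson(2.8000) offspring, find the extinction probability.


Since mu = 2.8000 > 1, extinction prob q < 1.
Solve s = exp(mu*(s-1)) iteratively.
q = 0.0750

0.0750


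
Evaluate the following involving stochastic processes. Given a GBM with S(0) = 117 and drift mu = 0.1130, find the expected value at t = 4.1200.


E[S(t)] = S(0) * exp(mu * t)
= 117 * exp(0.1130 * 4.1200)
= 117 * 1.5929
= 186.3700

186.3700
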